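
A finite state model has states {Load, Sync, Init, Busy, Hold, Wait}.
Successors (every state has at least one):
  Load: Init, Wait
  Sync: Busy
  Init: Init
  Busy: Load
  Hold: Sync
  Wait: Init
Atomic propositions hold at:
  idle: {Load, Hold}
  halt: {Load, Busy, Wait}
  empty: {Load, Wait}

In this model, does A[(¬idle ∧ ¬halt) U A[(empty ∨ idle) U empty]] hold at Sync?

Sat(¬idle) = {Sync, Init, Busy, Wait}
Sat(¬halt) = {Sync, Init, Hold}
Sat(¬idle ∧ ¬halt) = {Sync, Init}
Sat(empty ∨ idle) = {Load, Hold, Wait}
A[(empty ∨ idle) U empty]: least fixpoint, start Z0 = Sat(empty) = {Load, Wait}, add states in Sat(empty ∨ idle) with every successor in Z. Already a fixed point.
Sat(A[(empty ∨ idle) U empty]) = {Load, Wait}
A[(¬idle ∧ ¬halt) U A[(empty ∨ idle) U empty]]: least fixpoint, start Z0 = Sat(A[(empty ∨ idle) U empty]) = {Load, Wait}, add states in Sat(¬idle ∧ ¬halt) with every successor in Z. Already a fixed point.
Sat(A[(¬idle ∧ ¬halt) U A[(empty ∨ idle) U empty]]) = {Load, Wait}
Sync ∉ Sat(A[(¬idle ∧ ¬halt) U A[(empty ∨ idle) U empty]]) = {Load, Wait}, so the formula does not hold at Sync.

No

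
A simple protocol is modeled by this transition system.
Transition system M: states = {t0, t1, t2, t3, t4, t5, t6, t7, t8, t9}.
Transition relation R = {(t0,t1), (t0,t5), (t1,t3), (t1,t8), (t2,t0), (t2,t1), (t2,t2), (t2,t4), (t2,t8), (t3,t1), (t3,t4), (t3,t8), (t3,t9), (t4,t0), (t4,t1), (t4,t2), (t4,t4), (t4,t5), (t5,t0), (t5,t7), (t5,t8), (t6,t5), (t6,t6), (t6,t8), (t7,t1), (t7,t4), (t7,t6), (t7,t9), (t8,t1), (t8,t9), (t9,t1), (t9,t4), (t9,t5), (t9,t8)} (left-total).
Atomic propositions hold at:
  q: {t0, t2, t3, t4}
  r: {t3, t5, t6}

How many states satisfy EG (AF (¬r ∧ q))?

2

Sat(¬r) = {t0, t1, t2, t4, t7, t8, t9}
Sat(¬r ∧ q) = {t0, t2, t4}
AF (¬r ∧ q): least fixpoint, start Z0 = {t0, t2, t4}, add states with every successor in Z. Already a fixed point.
Sat(AF (¬r ∧ q)) = {t0, t2, t4}
EG (AF (¬r ∧ q)): greatest fixpoint, start Z0 = {t0, t2, t4}, keep only states in Sat with some successor in Z. Z1 = {t2, t4}; fixed.
Sat(EG (AF (¬r ∧ q))) = {t2, t4}
|Sat(EG (AF (¬r ∧ q)))| = |{t2, t4}| = 2.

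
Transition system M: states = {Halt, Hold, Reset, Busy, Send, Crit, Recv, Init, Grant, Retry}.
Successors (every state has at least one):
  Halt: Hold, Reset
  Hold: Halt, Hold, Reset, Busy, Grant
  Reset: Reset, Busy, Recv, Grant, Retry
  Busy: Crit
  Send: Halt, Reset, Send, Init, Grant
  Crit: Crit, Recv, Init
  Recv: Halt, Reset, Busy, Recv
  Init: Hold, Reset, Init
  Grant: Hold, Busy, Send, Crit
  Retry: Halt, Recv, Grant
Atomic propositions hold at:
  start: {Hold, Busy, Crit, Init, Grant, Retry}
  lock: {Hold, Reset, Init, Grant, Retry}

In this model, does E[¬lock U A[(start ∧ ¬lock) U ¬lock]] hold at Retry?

No

Sat(¬lock) = {Halt, Busy, Send, Crit, Recv}
Sat(start ∧ ¬lock) = {Busy, Crit}
A[(start ∧ ¬lock) U ¬lock]: least fixpoint, start Z0 = Sat(¬lock) = {Halt, Busy, Send, Crit, Recv}, add states in Sat(start ∧ ¬lock) with every successor in Z. Already a fixed point.
Sat(A[(start ∧ ¬lock) U ¬lock]) = {Halt, Busy, Send, Crit, Recv}
E[¬lock U A[(start ∧ ¬lock) U ¬lock]]: least fixpoint, start Z0 = Sat(A[(start ∧ ¬lock) U ¬lock]) = {Halt, Busy, Send, Crit, Recv}, add states in Sat(¬lock) with some successor in Z. Already a fixed point.
Sat(E[¬lock U A[(start ∧ ¬lock) U ¬lock]]) = {Halt, Busy, Send, Crit, Recv}
Retry ∉ Sat(E[¬lock U A[(start ∧ ¬lock) U ¬lock]]) = {Halt, Busy, Send, Crit, Recv}, so the formula does not hold at Retry.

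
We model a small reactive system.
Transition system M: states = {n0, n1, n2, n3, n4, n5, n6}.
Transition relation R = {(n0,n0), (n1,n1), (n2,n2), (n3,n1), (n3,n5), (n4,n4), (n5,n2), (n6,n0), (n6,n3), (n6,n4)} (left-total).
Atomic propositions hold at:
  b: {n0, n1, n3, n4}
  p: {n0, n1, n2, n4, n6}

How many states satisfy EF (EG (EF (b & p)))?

Sat(b & p) = {n0, n1, n4}
EF (b & p): least fixpoint, start Z0 = {n0, n1, n4}, add states with some successor in Z. Z1 = {n0, n1, n3, n4, n6}; fixed.
Sat(EF (b & p)) = {n0, n1, n3, n4, n6}
EG (EF (b & p)): greatest fixpoint, start Z0 = {n0, n1, n3, n4, n6}, keep only states in Sat with some successor in Z. Already a fixed point.
Sat(EG (EF (b & p))) = {n0, n1, n3, n4, n6}
EF (EG (EF (b & p))): least fixpoint, start Z0 = {n0, n1, n3, n4, n6}, add states with some successor in Z. Already a fixed point.
Sat(EF (EG (EF (b & p)))) = {n0, n1, n3, n4, n6}
|Sat(EF (EG (EF (b & p))))| = |{n0, n1, n3, n4, n6}| = 5.

5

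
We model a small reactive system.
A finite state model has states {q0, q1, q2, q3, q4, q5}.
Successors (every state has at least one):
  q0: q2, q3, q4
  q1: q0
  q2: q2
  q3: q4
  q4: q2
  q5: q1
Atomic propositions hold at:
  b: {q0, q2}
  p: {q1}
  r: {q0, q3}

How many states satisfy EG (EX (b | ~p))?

5

Sat(~p) = {q0, q2, q3, q4, q5}
Sat(b | ~p) = {q0, q2, q3, q4, q5}
Sat(EX (b | ~p)) = {s : some successor in {q0, q2, q3, q4, q5}} = {q0, q1, q2, q3, q4}
EG (EX (b | ~p)): greatest fixpoint, start Z0 = {q0, q1, q2, q3, q4}, keep only states in Sat with some successor in Z. Already a fixed point.
Sat(EG (EX (b | ~p))) = {q0, q1, q2, q3, q4}
|Sat(EG (EX (b | ~p)))| = |{q0, q1, q2, q3, q4}| = 5.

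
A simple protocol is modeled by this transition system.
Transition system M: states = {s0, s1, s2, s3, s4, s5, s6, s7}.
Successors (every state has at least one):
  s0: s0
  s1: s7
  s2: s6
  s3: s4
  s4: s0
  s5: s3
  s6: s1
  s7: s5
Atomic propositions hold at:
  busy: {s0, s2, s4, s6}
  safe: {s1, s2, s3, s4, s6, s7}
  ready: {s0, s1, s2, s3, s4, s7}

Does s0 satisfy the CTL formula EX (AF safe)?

AF safe: least fixpoint, start Z0 = {s1, s2, s3, s4, s6, s7}, add states with every successor in Z. Z1 = {s1, s2, s3, s4, s5, s6, s7}; fixed.
Sat(AF safe) = {s1, s2, s3, s4, s5, s6, s7}
Sat(EX (AF safe)) = {s : some successor in {s1, s2, s3, s4, s5, s6, s7}} = {s1, s2, s3, s5, s6, s7}
s0 ∉ Sat(EX (AF safe)) = {s1, s2, s3, s5, s6, s7}, so the formula does not hold at s0.

No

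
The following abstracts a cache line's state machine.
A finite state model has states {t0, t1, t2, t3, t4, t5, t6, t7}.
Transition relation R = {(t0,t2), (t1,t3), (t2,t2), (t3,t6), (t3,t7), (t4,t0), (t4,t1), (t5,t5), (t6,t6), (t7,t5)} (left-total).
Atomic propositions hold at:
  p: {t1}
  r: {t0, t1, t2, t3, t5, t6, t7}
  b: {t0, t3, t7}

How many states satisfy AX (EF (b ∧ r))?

2

Sat(b ∧ r) = {t0, t3, t7}
EF (b ∧ r): least fixpoint, start Z0 = {t0, t3, t7}, add states with some successor in Z. Z1 = {t0, t1, t3, t4, t7}; fixed.
Sat(EF (b ∧ r)) = {t0, t1, t3, t4, t7}
Sat(AX (EF (b ∧ r))) = {s : every successor in {t0, t1, t3, t4, t7}} = {t1, t4}
|Sat(AX (EF (b ∧ r)))| = |{t1, t4}| = 2.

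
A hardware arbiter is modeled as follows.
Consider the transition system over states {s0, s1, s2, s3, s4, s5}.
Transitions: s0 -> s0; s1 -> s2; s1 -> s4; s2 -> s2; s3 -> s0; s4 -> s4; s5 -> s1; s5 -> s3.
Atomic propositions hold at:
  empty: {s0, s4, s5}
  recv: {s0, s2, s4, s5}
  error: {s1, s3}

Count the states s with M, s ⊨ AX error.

Sat(AX error) = {s : every successor in {s1, s3}} = {s5}
|Sat(AX error)| = |{s5}| = 1.

1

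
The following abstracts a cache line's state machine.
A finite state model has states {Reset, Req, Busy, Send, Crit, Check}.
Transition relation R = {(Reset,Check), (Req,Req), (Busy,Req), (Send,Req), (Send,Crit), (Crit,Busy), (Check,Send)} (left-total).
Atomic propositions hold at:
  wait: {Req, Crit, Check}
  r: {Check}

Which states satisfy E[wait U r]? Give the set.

E[wait U r]: least fixpoint, start Z0 = Sat(r) = {Check}, add states in Sat(wait) with some successor in Z. Already a fixed point.
Sat(E[wait U r]) = {Check}

{Check}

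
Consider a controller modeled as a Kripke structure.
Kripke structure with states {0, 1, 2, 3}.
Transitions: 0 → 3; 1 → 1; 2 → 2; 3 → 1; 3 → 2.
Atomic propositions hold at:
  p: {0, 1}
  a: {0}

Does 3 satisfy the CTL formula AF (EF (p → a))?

Sat(p → a) = {0, 2, 3}
EF (p → a): least fixpoint, start Z0 = {0, 2, 3}, add states with some successor in Z. Already a fixed point.
Sat(EF (p → a)) = {0, 2, 3}
AF (EF (p → a)): least fixpoint, start Z0 = {0, 2, 3}, add states with every successor in Z. Already a fixed point.
Sat(AF (EF (p → a))) = {0, 2, 3}
3 ∈ Sat(AF (EF (p → a))) = {0, 2, 3}, so the formula holds at 3.

Yes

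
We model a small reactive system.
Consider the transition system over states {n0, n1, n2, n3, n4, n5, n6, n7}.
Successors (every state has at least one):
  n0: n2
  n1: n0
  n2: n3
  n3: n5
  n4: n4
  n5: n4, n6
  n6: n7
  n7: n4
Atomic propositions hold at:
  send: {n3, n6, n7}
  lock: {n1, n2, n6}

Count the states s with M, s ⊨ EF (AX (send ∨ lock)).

6

Sat(send ∨ lock) = {n1, n2, n3, n6, n7}
Sat(AX (send ∨ lock)) = {s : every successor in {n1, n2, n3, n6, n7}} = {n0, n2, n6}
EF (AX (send ∨ lock)): least fixpoint, start Z0 = {n0, n2, n6}, add states with some successor in Z. Z1 = {n0, n1, n2, n5, n6}; Z2 = {n0, n1, n2, n3, n5, n6}; fixed.
Sat(EF (AX (send ∨ lock))) = {n0, n1, n2, n3, n5, n6}
|Sat(EF (AX (send ∨ lock)))| = |{n0, n1, n2, n3, n5, n6}| = 6.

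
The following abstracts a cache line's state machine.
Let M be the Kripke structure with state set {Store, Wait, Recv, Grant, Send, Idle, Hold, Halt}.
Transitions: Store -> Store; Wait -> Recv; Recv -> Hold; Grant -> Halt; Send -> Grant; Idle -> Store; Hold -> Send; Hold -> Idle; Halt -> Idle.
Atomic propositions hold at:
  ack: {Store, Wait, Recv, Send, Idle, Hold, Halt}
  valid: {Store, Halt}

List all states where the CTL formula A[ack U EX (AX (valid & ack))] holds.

Sat(valid & ack) = {Store, Halt}
Sat(AX (valid & ack)) = {s : every successor in {Store, Halt}} = {Store, Grant, Idle}
Sat(EX (AX (valid & ack))) = {s : some successor in {Store, Grant, Idle}} = {Store, Send, Idle, Hold, Halt}
A[ack U EX (AX (valid & ack))]: least fixpoint, start Z0 = Sat(EX (AX (valid & ack))) = {Store, Send, Idle, Hold, Halt}, add states in Sat(ack) with every successor in Z. Z1 = {Store, Recv, Send, Idle, Hold, Halt}; Z2 = {Store, Wait, Recv, Send, Idle, Hold, Halt}; fixed.
Sat(A[ack U EX (AX (valid & ack))]) = {Store, Wait, Recv, Send, Idle, Hold, Halt}

{Store, Wait, Recv, Send, Idle, Hold, Halt}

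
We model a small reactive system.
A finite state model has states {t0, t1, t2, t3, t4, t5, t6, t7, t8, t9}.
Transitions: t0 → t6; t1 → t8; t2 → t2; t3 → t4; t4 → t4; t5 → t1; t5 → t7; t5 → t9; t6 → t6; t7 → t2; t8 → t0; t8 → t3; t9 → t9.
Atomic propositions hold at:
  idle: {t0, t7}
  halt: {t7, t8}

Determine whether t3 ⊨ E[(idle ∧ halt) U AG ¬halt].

Yes

Sat(idle ∧ halt) = {t7}
Sat(¬halt) = {t0, t1, t2, t3, t4, t5, t6, t9}
AG ¬halt: greatest fixpoint, start Z0 = {t0, t1, t2, t3, t4, t5, t6, t9}, keep only states in Sat with every successor in Z. Z1 = {t0, t2, t3, t4, t6, t9}; fixed.
Sat(AG ¬halt) = {t0, t2, t3, t4, t6, t9}
E[(idle ∧ halt) U AG ¬halt]: least fixpoint, start Z0 = Sat(AG ¬halt) = {t0, t2, t3, t4, t6, t9}, add states in Sat(idle ∧ halt) with some successor in Z. Z1 = {t0, t2, t3, t4, t6, t7, t9}; fixed.
Sat(E[(idle ∧ halt) U AG ¬halt]) = {t0, t2, t3, t4, t6, t7, t9}
t3 ∈ Sat(E[(idle ∧ halt) U AG ¬halt]) = {t0, t2, t3, t4, t6, t7, t9}, so the formula holds at t3.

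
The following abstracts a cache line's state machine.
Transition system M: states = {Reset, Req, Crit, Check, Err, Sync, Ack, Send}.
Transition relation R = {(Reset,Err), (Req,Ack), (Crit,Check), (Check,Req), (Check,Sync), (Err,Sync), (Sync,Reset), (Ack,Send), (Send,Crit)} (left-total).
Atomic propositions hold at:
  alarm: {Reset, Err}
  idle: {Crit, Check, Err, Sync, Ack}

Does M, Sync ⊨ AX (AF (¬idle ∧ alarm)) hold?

Yes

Sat(¬idle) = {Reset, Req, Send}
Sat(¬idle ∧ alarm) = {Reset}
AF (¬idle ∧ alarm): least fixpoint, start Z0 = {Reset}, add states with every successor in Z. Z1 = {Reset, Sync}; Z2 = {Reset, Err, Sync}; fixed.
Sat(AF (¬idle ∧ alarm)) = {Reset, Err, Sync}
Sat(AX (AF (¬idle ∧ alarm))) = {s : every successor in {Reset, Err, Sync}} = {Reset, Err, Sync}
Sync ∈ Sat(AX (AF (¬idle ∧ alarm))) = {Reset, Err, Sync}, so the formula holds at Sync.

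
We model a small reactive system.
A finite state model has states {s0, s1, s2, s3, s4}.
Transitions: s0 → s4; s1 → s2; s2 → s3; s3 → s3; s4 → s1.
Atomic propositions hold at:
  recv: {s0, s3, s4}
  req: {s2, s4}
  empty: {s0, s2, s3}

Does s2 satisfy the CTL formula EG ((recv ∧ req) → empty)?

Yes

Sat(recv ∧ req) = {s4}
Sat((recv ∧ req) → empty) = {s0, s1, s2, s3}
EG ((recv ∧ req) → empty): greatest fixpoint, start Z0 = {s0, s1, s2, s3}, keep only states in Sat with some successor in Z. Z1 = {s1, s2, s3}; fixed.
Sat(EG ((recv ∧ req) → empty)) = {s1, s2, s3}
s2 ∈ Sat(EG ((recv ∧ req) → empty)) = {s1, s2, s3}, so the formula holds at s2.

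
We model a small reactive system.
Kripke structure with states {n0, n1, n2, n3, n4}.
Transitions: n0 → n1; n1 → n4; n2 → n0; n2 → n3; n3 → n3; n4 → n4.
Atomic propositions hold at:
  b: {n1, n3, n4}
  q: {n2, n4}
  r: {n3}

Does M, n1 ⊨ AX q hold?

Sat(AX q) = {s : every successor in {n2, n4}} = {n1, n4}
n1 ∈ Sat(AX q) = {n1, n4}, so the formula holds at n1.

Yes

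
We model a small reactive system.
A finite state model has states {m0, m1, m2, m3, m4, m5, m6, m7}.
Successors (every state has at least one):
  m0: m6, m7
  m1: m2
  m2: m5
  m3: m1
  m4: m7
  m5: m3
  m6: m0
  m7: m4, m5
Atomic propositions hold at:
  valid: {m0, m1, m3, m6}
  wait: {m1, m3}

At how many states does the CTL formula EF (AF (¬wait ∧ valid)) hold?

2

Sat(¬wait) = {m0, m2, m4, m5, m6, m7}
Sat(¬wait ∧ valid) = {m0, m6}
AF (¬wait ∧ valid): least fixpoint, start Z0 = {m0, m6}, add states with every successor in Z. Already a fixed point.
Sat(AF (¬wait ∧ valid)) = {m0, m6}
EF (AF (¬wait ∧ valid)): least fixpoint, start Z0 = {m0, m6}, add states with some successor in Z. Already a fixed point.
Sat(EF (AF (¬wait ∧ valid))) = {m0, m6}
|Sat(EF (AF (¬wait ∧ valid)))| = |{m0, m6}| = 2.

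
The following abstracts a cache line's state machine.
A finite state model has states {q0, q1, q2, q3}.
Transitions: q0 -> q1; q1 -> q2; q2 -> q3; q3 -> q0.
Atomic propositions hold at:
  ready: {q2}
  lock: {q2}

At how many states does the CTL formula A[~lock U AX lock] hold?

3

Sat(~lock) = {q0, q1, q3}
Sat(AX lock) = {s : every successor in {q2}} = {q1}
A[~lock U AX lock]: least fixpoint, start Z0 = Sat(AX lock) = {q1}, add states in Sat(~lock) with every successor in Z. Z1 = {q0, q1}; Z2 = {q0, q1, q3}; fixed.
Sat(A[~lock U AX lock]) = {q0, q1, q3}
|Sat(A[~lock U AX lock])| = |{q0, q1, q3}| = 3.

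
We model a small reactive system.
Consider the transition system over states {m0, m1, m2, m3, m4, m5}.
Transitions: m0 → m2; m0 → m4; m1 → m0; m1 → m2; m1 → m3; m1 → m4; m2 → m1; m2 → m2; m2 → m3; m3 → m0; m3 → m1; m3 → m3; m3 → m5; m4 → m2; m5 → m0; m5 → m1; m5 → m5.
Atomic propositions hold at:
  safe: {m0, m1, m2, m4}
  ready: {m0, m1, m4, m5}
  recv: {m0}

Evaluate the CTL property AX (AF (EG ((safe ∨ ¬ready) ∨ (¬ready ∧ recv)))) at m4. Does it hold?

Sat(¬ready) = {m2, m3}
Sat(safe ∨ ¬ready) = {m0, m1, m2, m3, m4}
Sat(¬ready ∧ recv) = ∅
Sat((safe ∨ ¬ready) ∨ (¬ready ∧ recv)) = {m0, m1, m2, m3, m4}
EG ((safe ∨ ¬ready) ∨ (¬ready ∧ recv)): greatest fixpoint, start Z0 = {m0, m1, m2, m3, m4}, keep only states in Sat with some successor in Z. Already a fixed point.
Sat(EG ((safe ∨ ¬ready) ∨ (¬ready ∧ recv))) = {m0, m1, m2, m3, m4}
AF (EG ((safe ∨ ¬ready) ∨ (¬ready ∧ recv))): least fixpoint, start Z0 = {m0, m1, m2, m3, m4}, add states with every successor in Z. Already a fixed point.
Sat(AF (EG ((safe ∨ ¬ready) ∨ (¬ready ∧ recv)))) = {m0, m1, m2, m3, m4}
Sat(AX (AF (EG ((safe ∨ ¬ready) ∨ (¬ready ∧ recv))))) = {s : every successor in {m0, m1, m2, m3, m4}} = {m0, m1, m2, m4}
m4 ∈ Sat(AX (AF (EG ((safe ∨ ¬ready) ∨ (¬ready ∧ recv))))) = {m0, m1, m2, m4}, so the formula holds at m4.

Yes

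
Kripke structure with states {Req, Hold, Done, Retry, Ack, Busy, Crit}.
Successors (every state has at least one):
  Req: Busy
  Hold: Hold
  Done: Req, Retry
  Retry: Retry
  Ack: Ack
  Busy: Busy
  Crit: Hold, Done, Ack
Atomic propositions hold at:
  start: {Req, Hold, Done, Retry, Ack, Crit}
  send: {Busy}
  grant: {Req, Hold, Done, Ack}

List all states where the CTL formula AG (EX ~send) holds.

Sat(~send) = {Req, Hold, Done, Retry, Ack, Crit}
Sat(EX ~send) = {s : some successor in {Req, Hold, Done, Retry, Ack, Crit}} = {Hold, Done, Retry, Ack, Crit}
AG (EX ~send): greatest fixpoint, start Z0 = {Hold, Done, Retry, Ack, Crit}, keep only states in Sat with every successor in Z. Z1 = {Hold, Retry, Ack, Crit}; Z2 = {Hold, Retry, Ack}; fixed.
Sat(AG (EX ~send)) = {Hold, Retry, Ack}

{Hold, Retry, Ack}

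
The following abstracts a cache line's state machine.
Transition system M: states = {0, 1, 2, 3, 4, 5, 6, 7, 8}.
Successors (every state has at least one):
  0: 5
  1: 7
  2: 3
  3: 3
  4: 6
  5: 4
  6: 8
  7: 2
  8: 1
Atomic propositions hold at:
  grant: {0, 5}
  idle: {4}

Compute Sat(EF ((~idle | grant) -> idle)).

Sat(~idle) = {0, 1, 2, 3, 5, 6, 7, 8}
Sat(~idle | grant) = {0, 1, 2, 3, 5, 6, 7, 8}
Sat((~idle | grant) -> idle) = {4}
EF ((~idle | grant) -> idle): least fixpoint, start Z0 = {4}, add states with some successor in Z. Z1 = {4, 5}; Z2 = {0, 4, 5}; fixed.
Sat(EF ((~idle | grant) -> idle)) = {0, 4, 5}

{0, 4, 5}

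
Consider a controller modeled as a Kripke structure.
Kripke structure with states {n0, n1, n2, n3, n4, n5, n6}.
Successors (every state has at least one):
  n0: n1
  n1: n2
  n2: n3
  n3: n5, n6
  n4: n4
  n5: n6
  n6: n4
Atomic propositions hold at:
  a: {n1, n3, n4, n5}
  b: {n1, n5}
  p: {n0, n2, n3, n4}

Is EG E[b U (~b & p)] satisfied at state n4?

Sat(~b) = {n0, n2, n3, n4, n6}
Sat(~b & p) = {n0, n2, n3, n4}
E[b U (~b & p)]: least fixpoint, start Z0 = Sat((~b & p)) = {n0, n2, n3, n4}, add states in Sat(b) with some successor in Z. Z1 = {n0, n1, n2, n3, n4}; fixed.
Sat(E[b U (~b & p)]) = {n0, n1, n2, n3, n4}
EG E[b U (~b & p)]: greatest fixpoint, start Z0 = {n0, n1, n2, n3, n4}, keep only states in Sat with some successor in Z. Z1 = {n0, n1, n2, n4}; Z2 = {n0, n1, n4}; Z3 = {n0, n4}; Z4 = {n4}; fixed.
Sat(EG E[b U (~b & p)]) = {n4}
n4 ∈ Sat(EG E[b U (~b & p)]) = {n4}, so the formula holds at n4.

Yes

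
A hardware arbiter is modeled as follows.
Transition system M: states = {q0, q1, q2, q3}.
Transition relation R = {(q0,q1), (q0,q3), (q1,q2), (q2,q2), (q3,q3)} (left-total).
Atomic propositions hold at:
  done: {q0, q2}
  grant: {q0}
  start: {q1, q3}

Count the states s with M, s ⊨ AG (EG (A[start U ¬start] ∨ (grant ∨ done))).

Sat(¬start) = {q0, q2}
A[start U ¬start]: least fixpoint, start Z0 = Sat(¬start) = {q0, q2}, add states in Sat(start) with every successor in Z. Z1 = {q0, q1, q2}; fixed.
Sat(A[start U ¬start]) = {q0, q1, q2}
Sat(grant ∨ done) = {q0, q2}
Sat(A[start U ¬start] ∨ (grant ∨ done)) = {q0, q1, q2}
EG (A[start U ¬start] ∨ (grant ∨ done)): greatest fixpoint, start Z0 = {q0, q1, q2}, keep only states in Sat with some successor in Z. Already a fixed point.
Sat(EG (A[start U ¬start] ∨ (grant ∨ done))) = {q0, q1, q2}
AG (EG (A[start U ¬start] ∨ (grant ∨ done))): greatest fixpoint, start Z0 = {q0, q1, q2}, keep only states in Sat with every successor in Z. Z1 = {q1, q2}; fixed.
Sat(AG (EG (A[start U ¬start] ∨ (grant ∨ done)))) = {q1, q2}
|Sat(AG (EG (A[start U ¬start] ∨ (grant ∨ done))))| = |{q1, q2}| = 2.

2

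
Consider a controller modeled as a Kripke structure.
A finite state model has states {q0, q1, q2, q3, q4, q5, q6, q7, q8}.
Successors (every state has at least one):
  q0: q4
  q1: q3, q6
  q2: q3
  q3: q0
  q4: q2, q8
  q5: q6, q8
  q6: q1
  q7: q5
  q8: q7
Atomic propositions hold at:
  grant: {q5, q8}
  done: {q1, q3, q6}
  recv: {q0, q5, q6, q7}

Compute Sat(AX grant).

Sat(AX grant) = {s : every successor in {q5, q8}} = {q7}

{q7}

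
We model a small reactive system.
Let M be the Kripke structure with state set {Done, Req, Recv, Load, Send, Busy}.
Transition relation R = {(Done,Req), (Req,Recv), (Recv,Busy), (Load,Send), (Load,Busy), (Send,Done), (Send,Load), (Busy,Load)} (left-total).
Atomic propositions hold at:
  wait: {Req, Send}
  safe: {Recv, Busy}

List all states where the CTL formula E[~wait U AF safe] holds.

Sat(~wait) = {Done, Recv, Load, Busy}
AF safe: least fixpoint, start Z0 = {Recv, Busy}, add states with every successor in Z. Z1 = {Req, Recv, Busy}; Z2 = {Done, Req, Recv, Busy}; fixed.
Sat(AF safe) = {Done, Req, Recv, Busy}
E[~wait U AF safe]: least fixpoint, start Z0 = Sat(AF safe) = {Done, Req, Recv, Busy}, add states in Sat(~wait) with some successor in Z. Z1 = {Done, Req, Recv, Load, Busy}; fixed.
Sat(E[~wait U AF safe]) = {Done, Req, Recv, Load, Busy}

{Done, Req, Recv, Load, Busy}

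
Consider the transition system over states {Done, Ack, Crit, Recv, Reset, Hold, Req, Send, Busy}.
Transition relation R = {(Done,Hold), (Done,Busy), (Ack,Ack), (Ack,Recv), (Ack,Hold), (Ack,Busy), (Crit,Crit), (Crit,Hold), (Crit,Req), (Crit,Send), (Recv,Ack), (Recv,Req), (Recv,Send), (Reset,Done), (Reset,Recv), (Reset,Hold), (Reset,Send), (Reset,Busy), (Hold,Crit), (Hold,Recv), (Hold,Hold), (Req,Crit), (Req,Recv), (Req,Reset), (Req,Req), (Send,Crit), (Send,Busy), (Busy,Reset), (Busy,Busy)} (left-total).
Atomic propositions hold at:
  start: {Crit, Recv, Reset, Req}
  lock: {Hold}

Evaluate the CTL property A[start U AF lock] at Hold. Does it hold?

Yes

AF lock: least fixpoint, start Z0 = {Hold}, add states with every successor in Z. Already a fixed point.
Sat(AF lock) = {Hold}
A[start U AF lock]: least fixpoint, start Z0 = Sat(AF lock) = {Hold}, add states in Sat(start) with every successor in Z. Already a fixed point.
Sat(A[start U AF lock]) = {Hold}
Hold ∈ Sat(A[start U AF lock]) = {Hold}, so the formula holds at Hold.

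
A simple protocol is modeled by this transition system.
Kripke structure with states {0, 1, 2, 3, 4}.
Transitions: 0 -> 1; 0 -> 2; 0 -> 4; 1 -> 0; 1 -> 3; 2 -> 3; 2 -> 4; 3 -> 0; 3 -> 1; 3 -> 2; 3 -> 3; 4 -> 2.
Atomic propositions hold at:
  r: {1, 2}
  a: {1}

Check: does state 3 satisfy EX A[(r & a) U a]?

Yes

Sat(r & a) = {1}
A[(r & a) U a]: least fixpoint, start Z0 = Sat(a) = {1}, add states in Sat(r & a) with every successor in Z. Already a fixed point.
Sat(A[(r & a) U a]) = {1}
Sat(EX A[(r & a) U a]) = {s : some successor in {1}} = {0, 3}
3 ∈ Sat(EX A[(r & a) U a]) = {0, 3}, so the formula holds at 3.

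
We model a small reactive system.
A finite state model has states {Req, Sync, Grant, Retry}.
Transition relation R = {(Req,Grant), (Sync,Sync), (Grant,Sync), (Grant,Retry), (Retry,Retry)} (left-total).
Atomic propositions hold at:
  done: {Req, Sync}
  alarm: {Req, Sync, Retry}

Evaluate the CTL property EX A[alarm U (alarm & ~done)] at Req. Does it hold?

Sat(~done) = {Grant, Retry}
Sat(alarm & ~done) = {Retry}
A[alarm U (alarm & ~done)]: least fixpoint, start Z0 = Sat((alarm & ~done)) = {Retry}, add states in Sat(alarm) with every successor in Z. Already a fixed point.
Sat(A[alarm U (alarm & ~done)]) = {Retry}
Sat(EX A[alarm U (alarm & ~done)]) = {s : some successor in {Retry}} = {Grant, Retry}
Req ∉ Sat(EX A[alarm U (alarm & ~done)]) = {Grant, Retry}, so the formula does not hold at Req.

No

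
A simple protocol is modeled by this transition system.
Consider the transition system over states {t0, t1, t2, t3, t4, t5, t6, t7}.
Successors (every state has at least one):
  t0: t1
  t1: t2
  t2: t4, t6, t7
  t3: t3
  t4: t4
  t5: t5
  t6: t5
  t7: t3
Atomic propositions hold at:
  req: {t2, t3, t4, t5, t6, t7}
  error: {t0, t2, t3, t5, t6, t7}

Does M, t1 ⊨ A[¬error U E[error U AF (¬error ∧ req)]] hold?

Sat(¬error) = {t1, t4}
Sat(¬error ∧ req) = {t4}
AF (¬error ∧ req): least fixpoint, start Z0 = {t4}, add states with every successor in Z. Already a fixed point.
Sat(AF (¬error ∧ req)) = {t4}
E[error U AF (¬error ∧ req)]: least fixpoint, start Z0 = Sat(AF (¬error ∧ req)) = {t4}, add states in Sat(error) with some successor in Z. Z1 = {t2, t4}; fixed.
Sat(E[error U AF (¬error ∧ req)]) = {t2, t4}
A[¬error U E[error U AF (¬error ∧ req)]]: least fixpoint, start Z0 = Sat(E[error U AF (¬error ∧ req)]) = {t2, t4}, add states in Sat(¬error) with every successor in Z. Z1 = {t1, t2, t4}; fixed.
Sat(A[¬error U E[error U AF (¬error ∧ req)]]) = {t1, t2, t4}
t1 ∈ Sat(A[¬error U E[error U AF (¬error ∧ req)]]) = {t1, t2, t4}, so the formula holds at t1.

Yes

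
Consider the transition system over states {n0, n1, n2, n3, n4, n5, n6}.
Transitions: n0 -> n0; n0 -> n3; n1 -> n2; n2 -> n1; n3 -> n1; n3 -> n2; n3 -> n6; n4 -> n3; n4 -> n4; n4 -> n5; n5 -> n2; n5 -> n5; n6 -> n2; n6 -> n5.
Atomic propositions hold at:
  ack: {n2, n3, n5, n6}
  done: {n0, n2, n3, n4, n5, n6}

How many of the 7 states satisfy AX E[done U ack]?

E[done U ack]: least fixpoint, start Z0 = Sat(ack) = {n2, n3, n5, n6}, add states in Sat(done) with some successor in Z. Z1 = {n0, n2, n3, n4, n5, n6}; fixed.
Sat(E[done U ack]) = {n0, n2, n3, n4, n5, n6}
Sat(AX E[done U ack]) = {s : every successor in {n0, n2, n3, n4, n5, n6}} = {n0, n1, n4, n5, n6}
|Sat(AX E[done U ack])| = |{n0, n1, n4, n5, n6}| = 5.

5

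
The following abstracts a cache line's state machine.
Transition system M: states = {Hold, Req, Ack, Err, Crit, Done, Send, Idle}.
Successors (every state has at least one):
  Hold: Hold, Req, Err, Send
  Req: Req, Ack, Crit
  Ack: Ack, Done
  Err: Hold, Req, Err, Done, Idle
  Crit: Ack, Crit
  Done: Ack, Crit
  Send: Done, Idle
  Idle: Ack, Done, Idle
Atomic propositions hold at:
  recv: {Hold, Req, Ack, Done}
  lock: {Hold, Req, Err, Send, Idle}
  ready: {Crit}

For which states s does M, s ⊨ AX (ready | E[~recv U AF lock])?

Sat(~recv) = {Err, Crit, Send, Idle}
AF lock: least fixpoint, start Z0 = {Hold, Req, Err, Send, Idle}, add states with every successor in Z. Already a fixed point.
Sat(AF lock) = {Hold, Req, Err, Send, Idle}
E[~recv U AF lock]: least fixpoint, start Z0 = Sat(AF lock) = {Hold, Req, Err, Send, Idle}, add states in Sat(~recv) with some successor in Z. Already a fixed point.
Sat(E[~recv U AF lock]) = {Hold, Req, Err, Send, Idle}
Sat(ready | E[~recv U AF lock]) = {Hold, Req, Err, Crit, Send, Idle}
Sat(AX (ready | E[~recv U AF lock])) = {s : every successor in {Hold, Req, Err, Crit, Send, Idle}} = {Hold}

{Hold}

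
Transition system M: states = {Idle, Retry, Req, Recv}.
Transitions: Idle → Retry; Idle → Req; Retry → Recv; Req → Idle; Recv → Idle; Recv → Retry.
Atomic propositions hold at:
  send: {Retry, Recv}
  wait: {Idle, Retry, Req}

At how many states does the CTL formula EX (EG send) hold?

3

EG send: greatest fixpoint, start Z0 = {Retry, Recv}, keep only states in Sat with some successor in Z. Already a fixed point.
Sat(EG send) = {Retry, Recv}
Sat(EX (EG send)) = {s : some successor in {Retry, Recv}} = {Idle, Retry, Recv}
|Sat(EX (EG send))| = |{Idle, Retry, Recv}| = 3.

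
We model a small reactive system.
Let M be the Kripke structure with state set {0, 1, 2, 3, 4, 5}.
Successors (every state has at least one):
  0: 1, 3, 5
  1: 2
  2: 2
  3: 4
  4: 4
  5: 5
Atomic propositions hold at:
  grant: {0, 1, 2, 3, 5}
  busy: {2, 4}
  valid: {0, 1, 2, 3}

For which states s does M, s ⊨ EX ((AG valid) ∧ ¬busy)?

{0}

AG valid: greatest fixpoint, start Z0 = {0, 1, 2, 3}, keep only states in Sat with every successor in Z. Z1 = {1, 2}; fixed.
Sat(AG valid) = {1, 2}
Sat(¬busy) = {0, 1, 3, 5}
Sat((AG valid) ∧ ¬busy) = {1}
Sat(EX ((AG valid) ∧ ¬busy)) = {s : some successor in {1}} = {0}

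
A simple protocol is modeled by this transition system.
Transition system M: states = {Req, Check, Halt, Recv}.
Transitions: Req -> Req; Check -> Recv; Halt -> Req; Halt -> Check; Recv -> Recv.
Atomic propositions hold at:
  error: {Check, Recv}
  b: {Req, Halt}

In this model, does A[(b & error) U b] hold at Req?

Sat(b & error) = ∅
A[(b & error) U b]: least fixpoint, start Z0 = Sat(b) = {Req, Halt}, add states in Sat(b & error) with every successor in Z. Already a fixed point.
Sat(A[(b & error) U b]) = {Req, Halt}
Req ∈ Sat(A[(b & error) U b]) = {Req, Halt}, so the formula holds at Req.

Yes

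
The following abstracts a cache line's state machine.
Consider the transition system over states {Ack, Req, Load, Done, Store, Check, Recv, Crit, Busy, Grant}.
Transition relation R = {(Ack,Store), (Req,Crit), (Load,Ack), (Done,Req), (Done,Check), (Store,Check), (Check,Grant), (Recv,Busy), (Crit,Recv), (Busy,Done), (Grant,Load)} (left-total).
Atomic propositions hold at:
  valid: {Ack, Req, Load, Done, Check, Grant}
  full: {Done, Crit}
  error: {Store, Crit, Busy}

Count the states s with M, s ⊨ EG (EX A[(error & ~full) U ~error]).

Sat(~full) = {Ack, Req, Load, Store, Check, Recv, Busy, Grant}
Sat(error & ~full) = {Store, Busy}
Sat(~error) = {Ack, Req, Load, Done, Check, Recv, Grant}
A[(error & ~full) U ~error]: least fixpoint, start Z0 = Sat(~error) = {Ack, Req, Load, Done, Check, Recv, Grant}, add states in Sat(error & ~full) with every successor in Z. Z1 = {Ack, Req, Load, Done, Store, Check, Recv, Busy, Grant}; fixed.
Sat(A[(error & ~full) U ~error]) = {Ack, Req, Load, Done, Store, Check, Recv, Busy, Grant}
Sat(EX A[(error & ~full) U ~error]) = {s : some successor in {Ack, Req, Load, Done, Store, Check, Recv, Busy, Grant}} = {Ack, Load, Done, Store, Check, Recv, Crit, Busy, Grant}
EG (EX A[(error & ~full) U ~error]): greatest fixpoint, start Z0 = {Ack, Load, Done, Store, Check, Recv, Crit, Busy, Grant}, keep only states in Sat with some successor in Z. Already a fixed point.
Sat(EG (EX A[(error & ~full) U ~error])) = {Ack, Load, Done, Store, Check, Recv, Crit, Busy, Grant}
|Sat(EG (EX A[(error & ~full) U ~error]))| = |{Ack, Load, Done, Store, Check, Recv, Crit, Busy, Grant}| = 9.

9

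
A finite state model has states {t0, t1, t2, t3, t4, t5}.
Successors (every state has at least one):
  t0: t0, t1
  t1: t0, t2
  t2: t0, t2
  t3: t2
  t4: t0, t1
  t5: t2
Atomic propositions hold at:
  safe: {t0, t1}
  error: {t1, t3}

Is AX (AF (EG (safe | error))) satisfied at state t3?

Sat(safe | error) = {t0, t1, t3}
EG (safe | error): greatest fixpoint, start Z0 = {t0, t1, t3}, keep only states in Sat with some successor in Z. Z1 = {t0, t1}; fixed.
Sat(EG (safe | error)) = {t0, t1}
AF (EG (safe | error)): least fixpoint, start Z0 = {t0, t1}, add states with every successor in Z. Z1 = {t0, t1, t4}; fixed.
Sat(AF (EG (safe | error))) = {t0, t1, t4}
Sat(AX (AF (EG (safe | error)))) = {s : every successor in {t0, t1, t4}} = {t0, t4}
t3 ∉ Sat(AX (AF (EG (safe | error)))) = {t0, t4}, so the formula does not hold at t3.

No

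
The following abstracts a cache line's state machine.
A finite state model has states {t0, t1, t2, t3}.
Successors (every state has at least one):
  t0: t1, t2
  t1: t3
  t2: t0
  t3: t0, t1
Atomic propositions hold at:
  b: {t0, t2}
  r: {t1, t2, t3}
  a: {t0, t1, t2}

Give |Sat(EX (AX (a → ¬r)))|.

2

Sat(¬r) = {t0}
Sat(a → ¬r) = {t0, t3}
Sat(AX (a → ¬r)) = {s : every successor in {t0, t3}} = {t1, t2}
Sat(EX (AX (a → ¬r))) = {s : some successor in {t1, t2}} = {t0, t3}
|Sat(EX (AX (a → ¬r)))| = |{t0, t3}| = 2.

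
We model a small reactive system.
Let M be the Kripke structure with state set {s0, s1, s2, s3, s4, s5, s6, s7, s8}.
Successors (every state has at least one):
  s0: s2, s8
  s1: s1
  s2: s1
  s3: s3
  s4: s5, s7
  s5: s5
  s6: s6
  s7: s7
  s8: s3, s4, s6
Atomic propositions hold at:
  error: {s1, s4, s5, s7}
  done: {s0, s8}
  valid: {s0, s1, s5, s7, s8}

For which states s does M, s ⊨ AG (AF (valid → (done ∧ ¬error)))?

Sat(¬error) = {s0, s2, s3, s6, s8}
Sat(done ∧ ¬error) = {s0, s8}
Sat(valid → (done ∧ ¬error)) = {s0, s2, s3, s4, s6, s8}
AF (valid → (done ∧ ¬error)): least fixpoint, start Z0 = {s0, s2, s3, s4, s6, s8}, add states with every successor in Z. Already a fixed point.
Sat(AF (valid → (done ∧ ¬error))) = {s0, s2, s3, s4, s6, s8}
AG (AF (valid → (done ∧ ¬error))): greatest fixpoint, start Z0 = {s0, s2, s3, s4, s6, s8}, keep only states in Sat with every successor in Z. Z1 = {s0, s3, s6, s8}; Z2 = {s3, s6}; fixed.
Sat(AG (AF (valid → (done ∧ ¬error)))) = {s3, s6}

{s3, s6}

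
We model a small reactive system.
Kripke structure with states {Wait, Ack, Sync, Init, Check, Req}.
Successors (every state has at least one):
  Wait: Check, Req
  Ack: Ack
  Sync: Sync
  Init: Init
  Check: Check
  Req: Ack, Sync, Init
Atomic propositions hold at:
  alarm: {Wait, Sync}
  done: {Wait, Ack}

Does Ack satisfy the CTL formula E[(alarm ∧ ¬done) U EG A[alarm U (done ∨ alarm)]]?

Yes

Sat(¬done) = {Sync, Init, Check, Req}
Sat(alarm ∧ ¬done) = {Sync}
Sat(done ∨ alarm) = {Wait, Ack, Sync}
A[alarm U (done ∨ alarm)]: least fixpoint, start Z0 = Sat((done ∨ alarm)) = {Wait, Ack, Sync}, add states in Sat(alarm) with every successor in Z. Already a fixed point.
Sat(A[alarm U (done ∨ alarm)]) = {Wait, Ack, Sync}
EG A[alarm U (done ∨ alarm)]: greatest fixpoint, start Z0 = {Wait, Ack, Sync}, keep only states in Sat with some successor in Z. Z1 = {Ack, Sync}; fixed.
Sat(EG A[alarm U (done ∨ alarm)]) = {Ack, Sync}
E[(alarm ∧ ¬done) U EG A[alarm U (done ∨ alarm)]]: least fixpoint, start Z0 = Sat(EG A[alarm U (done ∨ alarm)]) = {Ack, Sync}, add states in Sat(alarm ∧ ¬done) with some successor in Z. Already a fixed point.
Sat(E[(alarm ∧ ¬done) U EG A[alarm U (done ∨ alarm)]]) = {Ack, Sync}
Ack ∈ Sat(E[(alarm ∧ ¬done) U EG A[alarm U (done ∨ alarm)]]) = {Ack, Sync}, so the formula holds at Ack.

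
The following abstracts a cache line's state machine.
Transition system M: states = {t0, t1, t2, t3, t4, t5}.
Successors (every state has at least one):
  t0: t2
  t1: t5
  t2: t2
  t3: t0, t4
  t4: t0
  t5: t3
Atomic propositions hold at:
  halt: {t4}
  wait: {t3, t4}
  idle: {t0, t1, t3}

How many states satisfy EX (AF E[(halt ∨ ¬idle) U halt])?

1

Sat(¬idle) = {t2, t4, t5}
Sat(halt ∨ ¬idle) = {t2, t4, t5}
E[(halt ∨ ¬idle) U halt]: least fixpoint, start Z0 = Sat(halt) = {t4}, add states in Sat(halt ∨ ¬idle) with some successor in Z. Already a fixed point.
Sat(E[(halt ∨ ¬idle) U halt]) = {t4}
AF E[(halt ∨ ¬idle) U halt]: least fixpoint, start Z0 = {t4}, add states with every successor in Z. Already a fixed point.
Sat(AF E[(halt ∨ ¬idle) U halt]) = {t4}
Sat(EX (AF E[(halt ∨ ¬idle) U halt])) = {s : some successor in {t4}} = {t3}
|Sat(EX (AF E[(halt ∨ ¬idle) U halt]))| = |{t3}| = 1.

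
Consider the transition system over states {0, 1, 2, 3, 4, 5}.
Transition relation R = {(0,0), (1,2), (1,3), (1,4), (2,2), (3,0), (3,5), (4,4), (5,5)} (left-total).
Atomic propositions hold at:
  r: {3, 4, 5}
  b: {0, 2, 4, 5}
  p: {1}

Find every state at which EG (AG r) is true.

{4, 5}

AG r: greatest fixpoint, start Z0 = {3, 4, 5}, keep only states in Sat with every successor in Z. Z1 = {4, 5}; fixed.
Sat(AG r) = {4, 5}
EG (AG r): greatest fixpoint, start Z0 = {4, 5}, keep only states in Sat with some successor in Z. Already a fixed point.
Sat(EG (AG r)) = {4, 5}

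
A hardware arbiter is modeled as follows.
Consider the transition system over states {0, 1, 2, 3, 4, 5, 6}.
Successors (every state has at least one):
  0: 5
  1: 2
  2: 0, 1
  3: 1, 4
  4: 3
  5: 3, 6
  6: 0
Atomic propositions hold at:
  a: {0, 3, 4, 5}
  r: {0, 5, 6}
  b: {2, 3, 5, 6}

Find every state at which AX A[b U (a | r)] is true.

Sat(a | r) = {0, 3, 4, 5, 6}
A[b U (a | r)]: least fixpoint, start Z0 = Sat((a | r)) = {0, 3, 4, 5, 6}, add states in Sat(b) with every successor in Z. Already a fixed point.
Sat(A[b U (a | r)]) = {0, 3, 4, 5, 6}
Sat(AX A[b U (a | r)]) = {s : every successor in {0, 3, 4, 5, 6}} = {0, 4, 5, 6}

{0, 4, 5, 6}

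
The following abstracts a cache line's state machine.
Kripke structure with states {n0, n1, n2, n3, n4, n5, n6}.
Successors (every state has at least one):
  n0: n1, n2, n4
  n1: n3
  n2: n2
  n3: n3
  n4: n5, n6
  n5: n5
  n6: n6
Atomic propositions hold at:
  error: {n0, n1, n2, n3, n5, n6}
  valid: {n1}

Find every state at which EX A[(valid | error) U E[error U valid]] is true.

Sat(valid | error) = {n0, n1, n2, n3, n5, n6}
E[error U valid]: least fixpoint, start Z0 = Sat(valid) = {n1}, add states in Sat(error) with some successor in Z. Z1 = {n0, n1}; fixed.
Sat(E[error U valid]) = {n0, n1}
A[(valid | error) U E[error U valid]]: least fixpoint, start Z0 = Sat(E[error U valid]) = {n0, n1}, add states in Sat(valid | error) with every successor in Z. Already a fixed point.
Sat(A[(valid | error) U E[error U valid]]) = {n0, n1}
Sat(EX A[(valid | error) U E[error U valid]]) = {s : some successor in {n0, n1}} = {n0}

{n0}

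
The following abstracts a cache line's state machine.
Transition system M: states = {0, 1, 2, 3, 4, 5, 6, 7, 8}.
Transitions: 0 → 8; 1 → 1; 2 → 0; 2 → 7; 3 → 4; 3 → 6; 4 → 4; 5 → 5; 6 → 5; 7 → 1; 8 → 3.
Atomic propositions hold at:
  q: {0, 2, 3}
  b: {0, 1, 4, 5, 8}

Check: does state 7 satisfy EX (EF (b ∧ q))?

No

Sat(b ∧ q) = {0}
EF (b ∧ q): least fixpoint, start Z0 = {0}, add states with some successor in Z. Z1 = {0, 2}; fixed.
Sat(EF (b ∧ q)) = {0, 2}
Sat(EX (EF (b ∧ q))) = {s : some successor in {0, 2}} = {2}
7 ∉ Sat(EX (EF (b ∧ q))) = {2}, so the formula does not hold at 7.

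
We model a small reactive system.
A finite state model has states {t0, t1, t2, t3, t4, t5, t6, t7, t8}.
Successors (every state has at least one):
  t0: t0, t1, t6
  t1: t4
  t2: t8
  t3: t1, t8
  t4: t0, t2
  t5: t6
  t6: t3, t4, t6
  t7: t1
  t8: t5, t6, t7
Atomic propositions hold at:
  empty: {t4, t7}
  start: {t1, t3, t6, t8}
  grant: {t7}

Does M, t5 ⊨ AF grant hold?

AF grant: least fixpoint, start Z0 = {t7}, add states with every successor in Z. Already a fixed point.
Sat(AF grant) = {t7}
t5 ∉ Sat(AF grant) = {t7}, so the formula does not hold at t5.

No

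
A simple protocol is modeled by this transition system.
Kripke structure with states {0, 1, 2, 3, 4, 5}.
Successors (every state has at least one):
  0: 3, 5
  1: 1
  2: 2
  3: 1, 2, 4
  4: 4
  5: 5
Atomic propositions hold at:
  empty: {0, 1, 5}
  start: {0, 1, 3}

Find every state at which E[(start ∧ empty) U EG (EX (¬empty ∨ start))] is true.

{0, 1, 2, 3, 4}

Sat(start ∧ empty) = {0, 1}
Sat(¬empty) = {2, 3, 4}
Sat(¬empty ∨ start) = {0, 1, 2, 3, 4}
Sat(EX (¬empty ∨ start)) = {s : some successor in {0, 1, 2, 3, 4}} = {0, 1, 2, 3, 4}
EG (EX (¬empty ∨ start)): greatest fixpoint, start Z0 = {0, 1, 2, 3, 4}, keep only states in Sat with some successor in Z. Already a fixed point.
Sat(EG (EX (¬empty ∨ start))) = {0, 1, 2, 3, 4}
E[(start ∧ empty) U EG (EX (¬empty ∨ start))]: least fixpoint, start Z0 = Sat(EG (EX (¬empty ∨ start))) = {0, 1, 2, 3, 4}, add states in Sat(start ∧ empty) with some successor in Z. Already a fixed point.
Sat(E[(start ∧ empty) U EG (EX (¬empty ∨ start))]) = {0, 1, 2, 3, 4}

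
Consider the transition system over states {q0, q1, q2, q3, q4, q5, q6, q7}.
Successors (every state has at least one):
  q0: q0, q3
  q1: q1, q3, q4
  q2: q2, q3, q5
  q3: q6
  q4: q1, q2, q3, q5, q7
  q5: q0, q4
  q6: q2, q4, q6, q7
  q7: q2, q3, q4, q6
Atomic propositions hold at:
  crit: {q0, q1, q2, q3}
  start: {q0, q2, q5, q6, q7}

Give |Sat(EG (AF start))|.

6

AF start: least fixpoint, start Z0 = {q0, q2, q5, q6, q7}, add states with every successor in Z. Z1 = {q0, q2, q3, q5, q6, q7}; fixed.
Sat(AF start) = {q0, q2, q3, q5, q6, q7}
EG (AF start): greatest fixpoint, start Z0 = {q0, q2, q3, q5, q6, q7}, keep only states in Sat with some successor in Z. Already a fixed point.
Sat(EG (AF start)) = {q0, q2, q3, q5, q6, q7}
|Sat(EG (AF start))| = |{q0, q2, q3, q5, q6, q7}| = 6.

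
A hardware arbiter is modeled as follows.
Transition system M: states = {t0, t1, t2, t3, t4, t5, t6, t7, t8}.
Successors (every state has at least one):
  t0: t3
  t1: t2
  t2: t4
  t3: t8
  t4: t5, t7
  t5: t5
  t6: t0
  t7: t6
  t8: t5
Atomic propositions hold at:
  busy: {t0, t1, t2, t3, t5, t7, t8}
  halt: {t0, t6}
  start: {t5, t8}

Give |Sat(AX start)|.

3

Sat(AX start) = {s : every successor in {t5, t8}} = {t3, t5, t8}
|Sat(AX start)| = |{t3, t5, t8}| = 3.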